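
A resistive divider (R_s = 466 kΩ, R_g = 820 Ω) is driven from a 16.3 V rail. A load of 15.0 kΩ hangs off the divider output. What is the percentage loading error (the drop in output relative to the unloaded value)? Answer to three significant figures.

5.17 %

The divider's output (Thévenin) resistance is R_s‖R_g = 818.6 Ω.
Fractional drop under load = R_th/(R_th + R_L) = 818.6 / (818.6 + 15000) = 0.05175.
So the output falls by 5.17 %.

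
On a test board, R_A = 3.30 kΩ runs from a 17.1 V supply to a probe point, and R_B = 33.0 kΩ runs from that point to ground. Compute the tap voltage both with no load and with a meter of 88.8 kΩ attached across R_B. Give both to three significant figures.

Unloaded: 15.5 V; loaded: 15.0 V

Open-circuit: V = 17.1 × 33.0/(3.30 + 33.0) = 15.5 V.
With the load, R_B becomes R_B‖R_L = 24.06 kΩ, so V = 17.1 × 24.06/27.36 = 15.0 V.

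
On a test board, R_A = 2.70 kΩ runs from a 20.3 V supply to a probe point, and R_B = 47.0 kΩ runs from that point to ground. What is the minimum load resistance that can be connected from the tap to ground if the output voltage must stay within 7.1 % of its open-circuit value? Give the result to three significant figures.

R_L(min) ≈ 33.4 kΩ

Output resistance R_th = R_A‖R_B = (2.70 × 47.0)/49.70 = 2.553 kΩ.
The fractional drop is R_th/(R_th + R_L); requiring this ≤ 0.0710 gives R_L ≥ R_th(1/0.0710 − 1) = 2.553 × 13.08 = 33.4 kΩ.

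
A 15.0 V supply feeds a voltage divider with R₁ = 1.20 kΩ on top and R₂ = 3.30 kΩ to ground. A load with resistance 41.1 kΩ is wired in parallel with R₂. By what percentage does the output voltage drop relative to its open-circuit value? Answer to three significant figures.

2.10 %

The divider's output (Thévenin) resistance is R₁‖R₂ = 0.8800 kΩ.
Fractional drop under load = R_th/(R_th + R_L) = 0.8800 / (0.8800 + 41.1) = 0.02096.
So the output falls by 2.10 %.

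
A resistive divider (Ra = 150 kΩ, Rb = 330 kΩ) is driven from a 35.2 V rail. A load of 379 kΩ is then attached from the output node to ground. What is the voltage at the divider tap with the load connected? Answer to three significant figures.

The load sits in parallel with Rb: Rb‖R_L = (330 × 379) / (330 + 379) = 176.4 kΩ.
V_out = 35.2 × 176.4 / (150 + 176.4) = 35.2 × 176.4/326.4 = 19.0 V.
(Unloaded it would have been 24.2 V.)

V_out ≈ 19.0 V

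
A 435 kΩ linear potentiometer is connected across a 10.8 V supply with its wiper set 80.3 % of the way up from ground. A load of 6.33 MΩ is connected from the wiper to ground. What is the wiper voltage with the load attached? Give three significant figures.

The wiper splits the pot into (1−α)R = 85.69 kΩ above and αR = 349.3 kΩ below.
Lower section ‖ load = 331.0 kΩ.
V_wiper = 10.8 × 331.0/(85.69 + 331.0) = 8.58 V.

V ≈ 8.58 V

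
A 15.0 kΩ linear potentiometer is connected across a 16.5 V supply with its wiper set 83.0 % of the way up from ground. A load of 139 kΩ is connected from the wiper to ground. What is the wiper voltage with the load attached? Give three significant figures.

V ≈ 13.5 V

The wiper splits the pot into (1−α)R = 2.550 kΩ above and αR = 12.45 kΩ below.
Lower section ‖ load = 11.43 kΩ.
V_wiper = 16.5 × 11.43/(2.550 + 11.43) = 13.5 V.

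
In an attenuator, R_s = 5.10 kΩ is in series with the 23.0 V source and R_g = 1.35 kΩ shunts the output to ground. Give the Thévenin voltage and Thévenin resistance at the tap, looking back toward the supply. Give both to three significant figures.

V_th is the open-circuit tap voltage: 23.0 × 1.35/(5.10 + 1.35) = 4.81 V.
With the supply zeroed, R_s and R_g appear in parallel from the tap: R_th = R_s‖R_g = (5.10 × 1.35)/6.450 = 1.07 kΩ.

V_th = 4.81 V, R_th = 1.07 kΩ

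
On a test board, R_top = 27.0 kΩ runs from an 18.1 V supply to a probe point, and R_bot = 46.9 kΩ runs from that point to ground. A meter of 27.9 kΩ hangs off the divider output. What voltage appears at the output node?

The load sits in parallel with R_bot: R_bot‖R_L = (46.9 × 27.9) / (46.9 + 27.9) = 17.49 kΩ.
V_out = 18.1 × 17.49 / (27.0 + 17.49) = 18.1 × 17.49/44.49 = 7.12 V.

V_out ≈ 7.12 V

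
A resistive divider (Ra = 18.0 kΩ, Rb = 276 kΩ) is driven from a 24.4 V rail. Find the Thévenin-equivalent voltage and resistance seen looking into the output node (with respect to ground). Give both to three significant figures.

V_th is the open-circuit tap voltage: 24.4 × 276/(18.0 + 276) = 22.9 V.
With the supply zeroed, Ra and Rb appear in parallel from the tap: R_th = Ra‖Rb = (18.0 × 276)/294.0 = 16.9 kΩ.

V_th = 22.9 V, R_th = 16.9 kΩ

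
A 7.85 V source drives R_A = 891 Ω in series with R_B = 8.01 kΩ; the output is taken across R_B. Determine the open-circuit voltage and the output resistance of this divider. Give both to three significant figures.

V_th = 7.06 V, R_th = 802 Ω

V_th is the open-circuit tap voltage: 7.85 × 8010/(891 + 8010) = 7.06 V.
With the supply zeroed, R_A and R_B appear in parallel from the tap: R_th = R_A‖R_B = (891 × 8010)/8901 = 802 Ω.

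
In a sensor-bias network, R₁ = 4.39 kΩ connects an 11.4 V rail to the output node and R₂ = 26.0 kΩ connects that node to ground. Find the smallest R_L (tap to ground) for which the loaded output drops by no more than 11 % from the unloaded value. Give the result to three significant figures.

R_L(min) ≈ 30.4 kΩ

Output resistance R_th = R₁‖R₂ = (4.39 × 26.0)/30.39 = 3.756 kΩ.
The fractional drop is R_th/(R_th + R_L); requiring this ≤ 0.110 gives R_L ≥ R_th(1/0.110 − 1) = 3.756 × 8.091 = 30.4 kΩ.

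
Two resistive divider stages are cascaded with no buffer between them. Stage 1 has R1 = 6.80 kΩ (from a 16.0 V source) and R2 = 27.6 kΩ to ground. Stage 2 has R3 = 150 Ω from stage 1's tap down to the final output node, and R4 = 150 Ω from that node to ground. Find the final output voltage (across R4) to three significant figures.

V_out ≈ 0.335 V

Stage 2 presents R3+R4 = 300.0 Ω as a load on stage 1's tap.
Stage 1's lower leg becomes R2‖(R3+R4) = 296.8 Ω, so V_mid = 16.0 × 296.8/7097 = 0.6691 V.
Stage 2 is itself unloaded: V_out = V_mid × R4/(R3+R4) = 0.6691 × 150/300.0 = 0.335 V.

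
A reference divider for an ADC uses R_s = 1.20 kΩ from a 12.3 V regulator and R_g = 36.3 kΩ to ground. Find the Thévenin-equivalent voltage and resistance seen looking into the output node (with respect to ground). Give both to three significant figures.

V_th is the open-circuit tap voltage: 12.3 × 36.3/(1.20 + 36.3) = 11.9 V.
With the supply zeroed, R_s and R_g appear in parallel from the tap: R_th = R_s‖R_g = (1.20 × 36.3)/37.50 = 1.16 kΩ.

V_th = 11.9 V, R_th = 1.16 kΩ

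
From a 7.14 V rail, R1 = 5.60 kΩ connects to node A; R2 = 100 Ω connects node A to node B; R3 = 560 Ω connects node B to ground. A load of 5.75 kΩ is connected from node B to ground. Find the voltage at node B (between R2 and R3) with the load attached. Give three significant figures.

At node B, R3 is in parallel with the load: R3‖R_L = 510.3 Ω.
Below node A the resistance is R2 + (R3‖R_L) = 610.3 Ω, so V_A = 7.14 × 610.3/6210 = 0.7017 V.
Then V_B = V_A × (R3‖R_L)/(R2 + R3‖R_L) = 0.7017 × 510.3/610.3 = 0.587 V.

V ≈ 0.587 V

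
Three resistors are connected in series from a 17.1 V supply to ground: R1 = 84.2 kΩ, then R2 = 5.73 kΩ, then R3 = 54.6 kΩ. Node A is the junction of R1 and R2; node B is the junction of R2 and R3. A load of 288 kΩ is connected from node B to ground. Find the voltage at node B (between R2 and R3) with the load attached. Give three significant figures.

V ≈ 5.78 V

At node B, R3 is in parallel with the load: R3‖R_L = 45.90 kΩ.
Below node A the resistance is R2 + (R3‖R_L) = 51.63 kΩ, so V_A = 17.1 × 51.63/135.8 = 6.500 V.
Then V_B = V_A × (R3‖R_L)/(R2 + R3‖R_L) = 6.500 × 45.90/51.63 = 5.78 V.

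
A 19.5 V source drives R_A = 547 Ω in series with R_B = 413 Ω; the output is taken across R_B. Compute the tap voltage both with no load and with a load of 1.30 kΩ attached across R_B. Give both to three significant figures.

Open-circuit: V = 19.5 × 413/(547 + 413) = 8.39 V.
With the load, R_B becomes R_B‖R_L = 313.4 Ω, so V = 19.5 × 313.4/860.4 = 7.10 V.

Unloaded: 8.39 V; loaded: 7.10 V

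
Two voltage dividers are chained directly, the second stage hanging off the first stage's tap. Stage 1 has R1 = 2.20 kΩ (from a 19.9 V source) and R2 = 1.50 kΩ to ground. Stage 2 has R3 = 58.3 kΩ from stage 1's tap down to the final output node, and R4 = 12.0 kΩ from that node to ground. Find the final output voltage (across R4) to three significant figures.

Stage 2 presents R3+R4 = 70.30 kΩ as a load on stage 1's tap.
Stage 1's lower leg becomes R2‖(R3+R4) = 1.469 kΩ, so V_mid = 19.9 × 1.469/3.669 = 7.966 V.
Stage 2 is itself unloaded: V_out = V_mid × R4/(R3+R4) = 7.966 × 12.0/70.30 = 1.36 V.

V_out ≈ 1.36 V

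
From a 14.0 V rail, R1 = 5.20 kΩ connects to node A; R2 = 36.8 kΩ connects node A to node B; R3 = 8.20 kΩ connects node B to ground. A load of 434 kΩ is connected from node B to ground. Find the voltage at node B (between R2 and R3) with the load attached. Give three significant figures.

V ≈ 2.25 V

At node B, R3 is in parallel with the load: R3‖R_L = 8.048 kΩ.
Below node A the resistance is R2 + (R3‖R_L) = 44.85 kΩ, so V_A = 14.0 × 44.85/50.05 = 12.55 V.
Then V_B = V_A × (R3‖R_L)/(R2 + R3‖R_L) = 12.55 × 8.048/44.85 = 2.25 V.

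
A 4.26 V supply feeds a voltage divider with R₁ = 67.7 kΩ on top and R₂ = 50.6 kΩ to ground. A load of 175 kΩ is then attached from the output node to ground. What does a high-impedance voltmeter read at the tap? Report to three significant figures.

V_out ≈ 1.56 V

The load sits in parallel with R₂: R₂‖R_L = (50.6 × 175) / (50.6 + 175) = 39.25 kΩ.
V_out = 4.26 × 39.25 / (67.7 + 39.25) = 4.26 × 39.25/107.0 = 1.56 V.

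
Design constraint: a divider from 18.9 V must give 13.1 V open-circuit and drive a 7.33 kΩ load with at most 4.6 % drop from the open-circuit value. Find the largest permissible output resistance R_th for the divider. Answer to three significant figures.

R_th ≤ 353 Ω

Loading drop = R_th/(R_th + R_L) ≤ 0.0460, so R_th ≤ R_L · ε/(1−ε) = 7.33 kΩ × 0.0460/0.9540 = 353 Ω.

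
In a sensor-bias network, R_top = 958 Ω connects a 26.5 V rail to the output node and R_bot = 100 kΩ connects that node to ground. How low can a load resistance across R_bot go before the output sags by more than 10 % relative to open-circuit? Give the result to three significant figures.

R_L(min) ≈ 8.54 kΩ

Output resistance R_th = R_top‖R_bot = (958 × 100000)/101000 = 948.9 Ω.
The fractional drop is R_th/(R_th + R_L); requiring this ≤ 0.100 gives R_L ≥ R_th(1/0.100 − 1) = 948.9 × 9.000 = 8.54 kΩ.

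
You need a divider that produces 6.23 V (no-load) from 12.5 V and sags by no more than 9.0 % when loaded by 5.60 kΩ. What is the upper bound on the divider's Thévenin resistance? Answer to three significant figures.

Loading drop = R_th/(R_th + R_L) ≤ 0.0900, so R_th ≤ R_L · ε/(1−ε) = 5.60 kΩ × 0.0900/0.9100 = 554 Ω.

R_th ≤ 554 Ω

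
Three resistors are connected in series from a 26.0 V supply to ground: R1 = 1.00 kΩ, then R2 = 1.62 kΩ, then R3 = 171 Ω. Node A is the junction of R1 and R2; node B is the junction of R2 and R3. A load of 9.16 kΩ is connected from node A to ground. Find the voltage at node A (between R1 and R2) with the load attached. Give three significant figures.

Below node A the series string R2+R3 = 1791 Ω sits in parallel with the 9160 Ω load: 1498 Ω.
V_A = 26.0 × 1498/(1000 + 1498) = 15.6 V.

V ≈ 15.6 V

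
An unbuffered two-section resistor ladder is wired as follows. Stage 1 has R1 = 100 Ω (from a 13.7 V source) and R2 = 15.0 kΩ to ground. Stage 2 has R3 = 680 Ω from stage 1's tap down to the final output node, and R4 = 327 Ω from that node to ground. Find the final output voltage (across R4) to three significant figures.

Stage 2 presents R3+R4 = 1007 Ω as a load on stage 1's tap.
Stage 1's lower leg becomes R2‖(R3+R4) = 943.6 Ω, so V_mid = 13.7 × 943.6/1044 = 12.39 V.
Stage 2 is itself unloaded: V_out = V_mid × R4/(R3+R4) = 12.39 × 327/1007 = 4.02 V.

V_out ≈ 4.02 V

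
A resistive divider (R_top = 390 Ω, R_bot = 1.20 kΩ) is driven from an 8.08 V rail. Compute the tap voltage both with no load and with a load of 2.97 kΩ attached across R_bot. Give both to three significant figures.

Open-circuit: V = 8.08 × 1200/(390 + 1200) = 6.10 V.
With the load, R_bot becomes R_bot‖R_L = 854.7 Ω, so V = 8.08 × 854.7/1245 = 5.55 V.

Unloaded: 6.10 V; loaded: 5.55 V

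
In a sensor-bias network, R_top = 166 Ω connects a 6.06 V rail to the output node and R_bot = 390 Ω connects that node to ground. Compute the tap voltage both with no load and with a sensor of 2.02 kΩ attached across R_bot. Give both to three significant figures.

Open-circuit: V = 6.06 × 390/(166 + 390) = 4.25 V.
With the load, R_bot becomes R_bot‖R_L = 326.9 Ω, so V = 6.06 × 326.9/492.9 = 4.02 V.

Unloaded: 4.25 V; loaded: 4.02 V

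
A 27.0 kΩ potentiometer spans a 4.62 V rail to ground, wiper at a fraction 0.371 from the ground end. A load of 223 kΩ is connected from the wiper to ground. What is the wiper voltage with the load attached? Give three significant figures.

The wiper splits the pot into (1−α)R = 16.98 kΩ above and αR = 10.02 kΩ below.
Lower section ‖ load = 9.586 kΩ.
V_wiper = 4.62 × 9.586/(16.98 + 9.586) = 1.67 V.

V ≈ 1.67 V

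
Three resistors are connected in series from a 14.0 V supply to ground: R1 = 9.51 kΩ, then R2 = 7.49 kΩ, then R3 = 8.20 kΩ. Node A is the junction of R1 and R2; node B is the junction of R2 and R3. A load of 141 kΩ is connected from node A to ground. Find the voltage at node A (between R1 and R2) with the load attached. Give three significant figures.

Below node A the series string R2+R3 = 15.69 kΩ sits in parallel with the 141 kΩ load: 14.12 kΩ.
V_A = 14.0 × 14.12/(9.51 + 14.12) = 8.37 V.

V ≈ 8.37 V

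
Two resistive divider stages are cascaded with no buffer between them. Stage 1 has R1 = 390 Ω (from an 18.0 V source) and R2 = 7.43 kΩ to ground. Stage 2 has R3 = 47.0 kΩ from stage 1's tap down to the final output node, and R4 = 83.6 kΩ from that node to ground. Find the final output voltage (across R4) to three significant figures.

V_out ≈ 10.9 V

Stage 2 presents R3+R4 = 130600 Ω as a load on stage 1's tap.
Stage 1's lower leg becomes R2‖(R3+R4) = 7030 Ω, so V_mid = 18.0 × 7030/7420 = 17.05 V.
Stage 2 is itself unloaded: V_out = V_mid × R4/(R3+R4) = 17.05 × 83600/130600 = 10.9 V.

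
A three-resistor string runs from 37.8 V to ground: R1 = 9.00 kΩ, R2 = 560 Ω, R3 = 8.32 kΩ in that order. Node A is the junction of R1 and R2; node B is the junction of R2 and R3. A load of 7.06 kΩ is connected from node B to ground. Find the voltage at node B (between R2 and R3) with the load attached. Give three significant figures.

V ≈ 10.8 V

At node B, R3 is in parallel with the load: R3‖R_L = 3819 Ω.
Below node A the resistance is R2 + (R3‖R_L) = 4379 Ω, so V_A = 37.8 × 4379/13380 = 12.37 V.
Then V_B = V_A × (R3‖R_L)/(R2 + R3‖R_L) = 12.37 × 3819/4379 = 10.8 V.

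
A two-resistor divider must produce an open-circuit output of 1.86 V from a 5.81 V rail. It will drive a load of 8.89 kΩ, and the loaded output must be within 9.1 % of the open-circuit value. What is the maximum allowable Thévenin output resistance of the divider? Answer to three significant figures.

R_th ≤ 890 Ω

Loading drop = R_th/(R_th + R_L) ≤ 0.0910, so R_th ≤ R_L · ε/(1−ε) = 8.89 kΩ × 0.0910/0.9090 = 890 Ω.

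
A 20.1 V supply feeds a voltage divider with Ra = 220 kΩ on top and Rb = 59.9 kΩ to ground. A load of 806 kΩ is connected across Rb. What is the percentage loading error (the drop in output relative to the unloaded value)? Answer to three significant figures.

The divider's output (Thévenin) resistance is Ra‖Rb = 47.08 kΩ.
Fractional drop under load = R_th/(R_th + R_L) = 47.08 / (47.08 + 806) = 0.05519.
So the output falls by 5.52 %.

5.52 %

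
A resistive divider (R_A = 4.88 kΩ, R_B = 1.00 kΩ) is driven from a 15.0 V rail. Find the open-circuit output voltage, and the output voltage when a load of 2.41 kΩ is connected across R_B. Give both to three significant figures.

Open-circuit: V = 15.0 × 1.00/(4.88 + 1.00) = 2.55 V.
With the load, R_B becomes R_B‖R_L = 0.7067 kΩ, so V = 15.0 × 0.7067/5.587 = 1.90 V.

Unloaded: 2.55 V; loaded: 1.90 V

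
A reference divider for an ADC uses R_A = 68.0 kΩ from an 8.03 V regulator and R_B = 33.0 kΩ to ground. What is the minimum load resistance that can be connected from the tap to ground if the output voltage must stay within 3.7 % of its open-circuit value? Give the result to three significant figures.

R_L(min) ≈ 578 kΩ

Output resistance R_th = R_A‖R_B = (68.0 × 33.0)/101.0 = 22.22 kΩ.
The fractional drop is R_th/(R_th + R_L); requiring this ≤ 0.0370 gives R_L ≥ R_th(1/0.0370 − 1) = 22.22 × 26.03 = 578 kΩ.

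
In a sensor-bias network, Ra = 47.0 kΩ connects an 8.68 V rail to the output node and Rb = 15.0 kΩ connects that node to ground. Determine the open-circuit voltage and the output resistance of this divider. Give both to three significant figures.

V_th = 2.10 V, R_th = 11.4 kΩ

V_th is the open-circuit tap voltage: 8.68 × 15.0/(47.0 + 15.0) = 2.10 V.
With the supply zeroed, Ra and Rb appear in parallel from the tap: R_th = Ra‖Rb = (47.0 × 15.0)/62.00 = 11.4 kΩ.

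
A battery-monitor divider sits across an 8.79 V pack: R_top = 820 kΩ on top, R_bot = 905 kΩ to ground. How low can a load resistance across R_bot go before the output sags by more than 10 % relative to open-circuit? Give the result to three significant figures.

Output resistance R_th = R_top‖R_bot = (820 × 905)/1725 = 430.2 kΩ.
The fractional drop is R_th/(R_th + R_L); requiring this ≤ 0.100 gives R_L ≥ R_th(1/0.100 − 1) = 430.2 × 9.000 = 3.87 MΩ.

R_L(min) ≈ 3.87 MΩ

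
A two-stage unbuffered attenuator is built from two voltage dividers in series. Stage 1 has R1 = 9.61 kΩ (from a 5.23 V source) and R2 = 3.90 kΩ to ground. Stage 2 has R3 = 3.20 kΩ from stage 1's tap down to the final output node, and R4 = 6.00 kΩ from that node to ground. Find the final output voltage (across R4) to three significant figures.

V_out ≈ 0.757 V

Stage 2 presents R3+R4 = 9.200 kΩ as a load on stage 1's tap.
Stage 1's lower leg becomes R2‖(R3+R4) = 2.739 kΩ, so V_mid = 5.23 × 2.739/12.35 = 1.160 V.
Stage 2 is itself unloaded: V_out = V_mid × R4/(R3+R4) = 1.160 × 6.00/9.200 = 0.757 V.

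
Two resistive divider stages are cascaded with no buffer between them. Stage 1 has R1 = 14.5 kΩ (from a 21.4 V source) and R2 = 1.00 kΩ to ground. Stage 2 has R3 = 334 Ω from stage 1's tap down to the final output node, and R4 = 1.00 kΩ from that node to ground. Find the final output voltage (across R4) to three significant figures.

V_out ≈ 0.608 V

Stage 2 presents R3+R4 = 1334 Ω as a load on stage 1's tap.
Stage 1's lower leg becomes R2‖(R3+R4) = 571.6 Ω, so V_mid = 21.4 × 571.6/15070 = 0.8115 V.
Stage 2 is itself unloaded: V_out = V_mid × R4/(R3+R4) = 0.8115 × 1000/1334 = 0.608 V.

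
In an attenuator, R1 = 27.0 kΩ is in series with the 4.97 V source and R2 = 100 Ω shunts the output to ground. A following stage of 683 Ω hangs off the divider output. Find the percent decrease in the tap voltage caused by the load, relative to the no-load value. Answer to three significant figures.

Unloaded V = 4.97 × 100/27100 = 0.018339 V.
Loaded: R2‖R_L = 87.23 Ω, giving V = 4.97 × 87.23/27090 = 0.016005 V.
Drop = (0.018339 − 0.016005) / 0.018339 = 12.7 %.

12.7 %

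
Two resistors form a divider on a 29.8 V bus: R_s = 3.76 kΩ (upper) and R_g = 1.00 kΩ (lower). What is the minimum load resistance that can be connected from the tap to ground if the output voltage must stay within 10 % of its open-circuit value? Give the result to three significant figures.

R_L(min) ≈ 7.11 kΩ

Output resistance R_th = R_s‖R_g = (3760 × 1000)/4760 = 789.9 Ω.
The fractional drop is R_th/(R_th + R_L); requiring this ≤ 0.100 gives R_L ≥ R_th(1/0.100 − 1) = 789.9 × 9.000 = 7.11 kΩ.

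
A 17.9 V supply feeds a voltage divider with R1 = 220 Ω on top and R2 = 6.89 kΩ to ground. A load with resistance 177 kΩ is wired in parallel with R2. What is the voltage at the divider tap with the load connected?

The load sits in parallel with R2: R2‖R_L = (6890 × 177000) / (6890 + 177000) = 6632 Ω.
V_out = 17.9 × 6632 / (220 + 6632) = 17.9 × 6632/6852 = 17.3 V.
(Unloaded it would have been 17.3 V.)

V_out ≈ 17.3 V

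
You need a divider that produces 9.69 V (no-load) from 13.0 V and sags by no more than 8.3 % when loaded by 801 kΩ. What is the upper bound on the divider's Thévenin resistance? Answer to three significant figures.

Loading drop = R_th/(R_th + R_L) ≤ 0.0830, so R_th ≤ R_L · ε/(1−ε) = 801 kΩ × 0.0830/0.9170 = 72.5 kΩ.
(Any R1, R2 with R2/(R1+R2) = 0.745 and R1‖R2 ≤ 72.5 kΩ will meet the spec.)

R_th ≤ 72.5 kΩ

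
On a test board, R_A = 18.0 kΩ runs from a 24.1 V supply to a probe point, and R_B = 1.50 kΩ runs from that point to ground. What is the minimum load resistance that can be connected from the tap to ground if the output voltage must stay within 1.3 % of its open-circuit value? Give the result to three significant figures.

Output resistance R_th = R_A‖R_B = (18.0 × 1.50)/19.50 = 1.385 kΩ.
The fractional drop is R_th/(R_th + R_L); requiring this ≤ 0.0130 gives R_L ≥ R_th(1/0.0130 − 1) = 1.385 × 75.92 = 105 kΩ.

R_L(min) ≈ 105 kΩ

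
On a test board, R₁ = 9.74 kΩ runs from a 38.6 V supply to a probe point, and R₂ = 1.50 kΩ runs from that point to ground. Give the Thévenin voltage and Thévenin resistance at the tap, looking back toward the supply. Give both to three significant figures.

V_th is the open-circuit tap voltage: 38.6 × 1.50/(9.74 + 1.50) = 5.15 V.
With the supply zeroed, R₁ and R₂ appear in parallel from the tap: R_th = R₁‖R₂ = (9.74 × 1.50)/11.24 = 1.30 kΩ.

V_th = 5.15 V, R_th = 1.30 kΩ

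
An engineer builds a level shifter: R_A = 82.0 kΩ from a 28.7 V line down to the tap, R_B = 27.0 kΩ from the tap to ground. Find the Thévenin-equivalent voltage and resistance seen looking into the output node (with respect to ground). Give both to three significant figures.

V_th is the open-circuit tap voltage: 28.7 × 27.0/(82.0 + 27.0) = 7.11 V.
With the supply zeroed, R_A and R_B appear in parallel from the tap: R_th = R_A‖R_B = (82.0 × 27.0)/109.0 = 20.3 kΩ.

V_th = 7.11 V, R_th = 20.3 kΩ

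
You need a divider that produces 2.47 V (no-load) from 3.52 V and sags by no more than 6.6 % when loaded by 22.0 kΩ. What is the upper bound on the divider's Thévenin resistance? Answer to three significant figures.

Loading drop = R_th/(R_th + R_L) ≤ 0.0660, so R_th ≤ R_L · ε/(1−ε) = 22.0 kΩ × 0.0660/0.9340 = 1.55 kΩ.
(Any R1, R2 with R2/(R1+R2) = 0.702 and R1‖R2 ≤ 1.55 kΩ will meet the spec.)

R_th ≤ 1.55 kΩ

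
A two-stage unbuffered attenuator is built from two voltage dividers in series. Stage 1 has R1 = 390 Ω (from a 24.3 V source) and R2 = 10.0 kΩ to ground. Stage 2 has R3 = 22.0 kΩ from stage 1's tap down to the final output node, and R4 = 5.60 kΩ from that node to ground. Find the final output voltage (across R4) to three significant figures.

V_out ≈ 4.68 V

Stage 2 presents R3+R4 = 27600 Ω as a load on stage 1's tap.
Stage 1's lower leg becomes R2‖(R3+R4) = 7340 Ω, so V_mid = 24.3 × 7340/7730 = 23.07 V.
Stage 2 is itself unloaded: V_out = V_mid × R4/(R3+R4) = 23.07 × 5600/27600 = 4.68 V.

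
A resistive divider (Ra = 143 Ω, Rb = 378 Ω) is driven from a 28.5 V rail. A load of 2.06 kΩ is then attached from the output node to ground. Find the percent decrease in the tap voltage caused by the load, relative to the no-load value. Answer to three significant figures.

The divider's output (Thévenin) resistance is Ra‖Rb = 103.8 Ω.
Fractional drop under load = R_th/(R_th + R_L) = 103.8 / (103.8 + 2060) = 0.04795.
So the output falls by 4.79 %.

4.79 %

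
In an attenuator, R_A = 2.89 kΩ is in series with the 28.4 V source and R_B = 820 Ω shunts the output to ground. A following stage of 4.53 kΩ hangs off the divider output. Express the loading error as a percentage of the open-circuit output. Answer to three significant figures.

12.4 %

Unloaded V = 28.4 × 820/3710 = 6.2771 V.
Loaded: R_B‖R_L = 694.3 Ω, giving V = 28.4 × 694.3/3584 = 5.5014 V.
Drop = (6.2771 − 5.5014) / 6.2771 = 12.4 %.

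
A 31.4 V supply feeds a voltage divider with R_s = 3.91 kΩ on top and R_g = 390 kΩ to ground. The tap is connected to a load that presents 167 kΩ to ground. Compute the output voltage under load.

The load sits in parallel with R_g: R_g‖R_L = (390 × 167) / (390 + 167) = 116.9 kΩ.
V_out = 31.4 × 116.9 / (3.91 + 116.9) = 31.4 × 116.9/120.8 = 30.4 V.

V_out ≈ 30.4 V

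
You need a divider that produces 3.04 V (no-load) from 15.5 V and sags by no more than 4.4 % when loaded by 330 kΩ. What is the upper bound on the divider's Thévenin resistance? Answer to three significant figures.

Loading drop = R_th/(R_th + R_L) ≤ 0.0440, so R_th ≤ R_L · ε/(1−ε) = 330 kΩ × 0.0440/0.9560 = 15.2 kΩ.

R_th ≤ 15.2 kΩ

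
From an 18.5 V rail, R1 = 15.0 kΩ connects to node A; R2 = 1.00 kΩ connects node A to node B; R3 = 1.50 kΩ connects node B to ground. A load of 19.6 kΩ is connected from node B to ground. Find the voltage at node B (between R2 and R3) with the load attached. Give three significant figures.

At node B, R3 is in parallel with the load: R3‖R_L = 1.393 kΩ.
Below node A the resistance is R2 + (R3‖R_L) = 2.393 kΩ, so V_A = 18.5 × 2.393/17.39 = 2.546 V.
Then V_B = V_A × (R3‖R_L)/(R2 + R3‖R_L) = 2.546 × 1.393/2.393 = 1.48 V.

V ≈ 1.48 V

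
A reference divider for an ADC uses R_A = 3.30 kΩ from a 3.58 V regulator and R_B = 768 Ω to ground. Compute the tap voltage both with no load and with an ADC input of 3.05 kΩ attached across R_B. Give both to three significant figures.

Open-circuit: V = 3.58 × 768/(3300 + 768) = 0.676 V.
With the load, R_B becomes R_B‖R_L = 613.5 Ω, so V = 3.58 × 613.5/3914 = 0.561 V.

Unloaded: 0.676 V; loaded: 0.561 V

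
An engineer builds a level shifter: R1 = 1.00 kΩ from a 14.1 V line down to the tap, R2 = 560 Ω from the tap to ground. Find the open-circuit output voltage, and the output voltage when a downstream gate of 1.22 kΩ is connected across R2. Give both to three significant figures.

Open-circuit: V = 14.1 × 560/(1000 + 560) = 5.06 V.
With the load, R2 becomes R2‖R_L = 383.8 Ω, so V = 14.1 × 383.8/1384 = 3.91 V.

Unloaded: 5.06 V; loaded: 3.91 V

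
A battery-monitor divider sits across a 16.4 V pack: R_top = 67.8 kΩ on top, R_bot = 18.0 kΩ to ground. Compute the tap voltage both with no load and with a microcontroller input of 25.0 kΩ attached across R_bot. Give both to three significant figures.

Unloaded: 3.44 V; loaded: 2.19 V

Open-circuit: V = 16.4 × 18.0/(67.8 + 18.0) = 3.44 V.
With the load, R_bot becomes R_bot‖R_L = 10.47 kΩ, so V = 16.4 × 10.47/78.27 = 2.19 V.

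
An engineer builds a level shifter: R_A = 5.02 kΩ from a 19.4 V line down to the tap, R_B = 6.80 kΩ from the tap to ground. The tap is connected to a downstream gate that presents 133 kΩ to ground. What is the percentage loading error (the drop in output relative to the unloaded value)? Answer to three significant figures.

2.13 %

The divider's output (Thévenin) resistance is R_A‖R_B = 2.888 kΩ.
Fractional drop under load = R_th/(R_th + R_L) = 2.888 / (2.888 + 133) = 0.02125.
So the output falls by 2.13 %.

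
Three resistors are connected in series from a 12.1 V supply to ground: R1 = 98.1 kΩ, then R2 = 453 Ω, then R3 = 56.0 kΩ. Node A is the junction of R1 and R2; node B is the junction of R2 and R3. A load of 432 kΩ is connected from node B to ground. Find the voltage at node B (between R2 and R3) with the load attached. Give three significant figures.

At node B, R3 is in parallel with the load: R3‖R_L = 49570 Ω.
Below node A the resistance is R2 + (R3‖R_L) = 50030 Ω, so V_A = 12.1 × 50030/148100 = 4.087 V.
Then V_B = V_A × (R3‖R_L)/(R2 + R3‖R_L) = 4.087 × 49570/50030 = 4.05 V.

V ≈ 4.05 V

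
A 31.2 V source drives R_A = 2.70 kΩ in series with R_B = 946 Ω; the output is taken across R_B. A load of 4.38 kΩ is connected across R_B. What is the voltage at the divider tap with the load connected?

V_out ≈ 6.98 V

The load sits in parallel with R_B: R_B‖R_L = (946 × 4380) / (946 + 4380) = 778.0 Ω.
V_out = 31.2 × 778.0 / (2700 + 778.0) = 31.2 × 778.0/3478 = 6.98 V.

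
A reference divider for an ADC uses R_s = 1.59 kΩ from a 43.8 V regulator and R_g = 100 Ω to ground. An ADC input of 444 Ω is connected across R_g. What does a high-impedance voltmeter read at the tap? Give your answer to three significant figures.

V_out ≈ 2.14 V

The load sits in parallel with R_g: R_g‖R_L = (100 × 444) / (100 + 444) = 81.62 Ω.
V_out = 43.8 × 81.62 / (1590 + 81.62) = 43.8 × 81.62/1672 = 2.14 V.
(Unloaded it would have been 2.59 V.)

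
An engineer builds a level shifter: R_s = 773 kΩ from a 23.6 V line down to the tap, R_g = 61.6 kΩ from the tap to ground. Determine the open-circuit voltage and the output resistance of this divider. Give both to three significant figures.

V_th = 1.74 V, R_th = 57.1 kΩ

V_th is the open-circuit tap voltage: 23.6 × 61.6/(773 + 61.6) = 1.74 V.
With the supply zeroed, R_s and R_g appear in parallel from the tap: R_th = R_s‖R_g = (773 × 61.6)/834.6 = 57.1 kΩ.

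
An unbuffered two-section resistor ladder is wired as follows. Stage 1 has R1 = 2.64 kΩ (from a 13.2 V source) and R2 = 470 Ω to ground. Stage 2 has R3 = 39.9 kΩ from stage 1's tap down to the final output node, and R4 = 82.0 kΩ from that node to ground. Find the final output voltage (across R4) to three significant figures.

Stage 2 presents R3+R4 = 121900 Ω as a load on stage 1's tap.
Stage 1's lower leg becomes R2‖(R3+R4) = 468.2 Ω, so V_mid = 13.2 × 468.2/3108 = 1.988 V.
Stage 2 is itself unloaded: V_out = V_mid × R4/(R3+R4) = 1.988 × 82000/121900 = 1.34 V.

V_out ≈ 1.34 V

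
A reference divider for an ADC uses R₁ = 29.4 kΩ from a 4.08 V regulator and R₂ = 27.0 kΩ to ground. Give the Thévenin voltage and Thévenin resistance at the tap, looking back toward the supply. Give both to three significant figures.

V_th is the open-circuit tap voltage: 4.08 × 27.0/(29.4 + 27.0) = 1.95 V.
With the supply zeroed, R₁ and R₂ appear in parallel from the tap: R_th = R₁‖R₂ = (29.4 × 27.0)/56.40 = 14.1 kΩ.

V_th = 1.95 V, R_th = 14.1 kΩ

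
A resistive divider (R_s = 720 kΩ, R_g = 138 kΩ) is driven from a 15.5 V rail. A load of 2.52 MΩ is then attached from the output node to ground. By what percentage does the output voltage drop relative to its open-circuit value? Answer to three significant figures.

4.39 %

The divider's output (Thévenin) resistance is R_s‖R_g = 115.8 kΩ.
Fractional drop under load = R_th/(R_th + R_L) = 115.8 / (115.8 + 2520) = 0.04394.
So the output falls by 4.39 %.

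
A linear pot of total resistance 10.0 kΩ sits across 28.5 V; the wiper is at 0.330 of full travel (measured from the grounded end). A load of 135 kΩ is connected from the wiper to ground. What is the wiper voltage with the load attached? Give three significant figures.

The wiper splits the pot into (1−α)R = 6.700 kΩ above and αR = 3.300 kΩ below.
Lower section ‖ load = 3.221 kΩ.
V_wiper = 28.5 × 3.221/(6.700 + 3.221) = 9.25 V.

V ≈ 9.25 V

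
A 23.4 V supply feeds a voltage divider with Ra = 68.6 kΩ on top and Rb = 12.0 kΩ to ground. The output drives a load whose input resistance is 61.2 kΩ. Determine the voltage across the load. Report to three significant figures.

The load sits in parallel with Rb: Rb‖R_L = (12.0 × 61.2) / (12.0 + 61.2) = 10.03 kΩ.
V_out = 23.4 × 10.03 / (68.6 + 10.03) = 23.4 × 10.03/78.63 = 2.99 V.

V_out ≈ 2.99 V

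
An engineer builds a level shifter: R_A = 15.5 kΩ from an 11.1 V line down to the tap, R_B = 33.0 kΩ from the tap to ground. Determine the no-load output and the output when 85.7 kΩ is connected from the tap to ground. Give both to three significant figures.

Unloaded: 7.55 V; loaded: 6.72 V

Open-circuit: V = 11.1 × 33.0/(15.5 + 33.0) = 7.55 V.
With the load, R_B becomes R_B‖R_L = 23.83 kΩ, so V = 11.1 × 23.83/39.33 = 6.72 V.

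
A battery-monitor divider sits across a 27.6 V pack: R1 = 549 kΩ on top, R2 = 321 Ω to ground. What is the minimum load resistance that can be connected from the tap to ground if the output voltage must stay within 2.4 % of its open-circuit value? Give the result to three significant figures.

R_L(min) ≈ 13.0 kΩ

Output resistance R_th = R1‖R2 = (549000 × 321)/549300 = 320.8 Ω.
The fractional drop is R_th/(R_th + R_L); requiring this ≤ 0.0240 gives R_L ≥ R_th(1/0.0240 − 1) = 320.8 × 40.67 = 13.0 kΩ.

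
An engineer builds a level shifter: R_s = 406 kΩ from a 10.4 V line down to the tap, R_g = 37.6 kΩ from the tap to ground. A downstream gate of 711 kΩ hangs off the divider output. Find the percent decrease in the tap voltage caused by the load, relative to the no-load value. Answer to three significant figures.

The divider's output (Thévenin) resistance is R_s‖R_g = 34.41 kΩ.
Fractional drop under load = R_th/(R_th + R_L) = 34.41 / (34.41 + 711) = 0.04617.
So the output falls by 4.62 %.

4.62 %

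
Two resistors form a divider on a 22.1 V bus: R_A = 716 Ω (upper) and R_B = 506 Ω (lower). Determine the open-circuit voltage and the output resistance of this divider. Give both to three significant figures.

V_th = 9.15 V, R_th = 296 Ω

V_th is the open-circuit tap voltage: 22.1 × 506/(716 + 506) = 9.15 V.
With the supply zeroed, R_A and R_B appear in parallel from the tap: R_th = R_A‖R_B = (716 × 506)/1222 = 296 Ω.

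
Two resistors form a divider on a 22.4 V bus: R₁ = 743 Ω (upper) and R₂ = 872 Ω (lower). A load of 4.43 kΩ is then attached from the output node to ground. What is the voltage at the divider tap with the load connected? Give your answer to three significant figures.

The load sits in parallel with R₂: R₂‖R_L = (872 × 4430) / (872 + 4430) = 728.6 Ω.
V_out = 22.4 × 728.6 / (743 + 728.6) = 22.4 × 728.6/1472 = 11.1 V.
(Unloaded it would have been 12.1 V.)

V_out ≈ 11.1 V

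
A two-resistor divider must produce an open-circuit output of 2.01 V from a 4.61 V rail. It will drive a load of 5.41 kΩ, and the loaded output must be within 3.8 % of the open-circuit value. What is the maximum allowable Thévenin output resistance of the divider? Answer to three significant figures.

Loading drop = R_th/(R_th + R_L) ≤ 0.0380, so R_th ≤ R_L · ε/(1−ε) = 5.41 kΩ × 0.0380/0.9620 = 214 Ω.

R_th ≤ 214 Ω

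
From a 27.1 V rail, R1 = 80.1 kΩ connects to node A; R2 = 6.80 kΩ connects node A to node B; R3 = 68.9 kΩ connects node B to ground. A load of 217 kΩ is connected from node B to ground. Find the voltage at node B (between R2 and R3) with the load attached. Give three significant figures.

V ≈ 10.2 V

At node B, R3 is in parallel with the load: R3‖R_L = 52.30 kΩ.
Below node A the resistance is R2 + (R3‖R_L) = 59.10 kΩ, so V_A = 27.1 × 59.10/139.2 = 11.51 V.
Then V_B = V_A × (R3‖R_L)/(R2 + R3‖R_L) = 11.51 × 52.30/59.10 = 10.2 V.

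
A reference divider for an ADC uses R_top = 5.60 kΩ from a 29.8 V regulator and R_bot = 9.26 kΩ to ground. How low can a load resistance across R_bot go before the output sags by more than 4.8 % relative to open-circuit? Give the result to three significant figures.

R_L(min) ≈ 69.2 kΩ

Output resistance R_th = R_top‖R_bot = (5.60 × 9.26)/14.86 = 3.490 kΩ.
The fractional drop is R_th/(R_th + R_L); requiring this ≤ 0.0480 gives R_L ≥ R_th(1/0.0480 − 1) = 3.490 × 19.83 = 69.2 kΩ.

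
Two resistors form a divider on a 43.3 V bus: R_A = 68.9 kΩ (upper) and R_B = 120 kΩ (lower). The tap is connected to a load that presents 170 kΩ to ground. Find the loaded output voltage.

V_out ≈ 21.9 V

The load sits in parallel with R_B: R_B‖R_L = (120 × 170) / (120 + 170) = 70.34 kΩ.
V_out = 43.3 × 70.34 / (68.9 + 70.34) = 43.3 × 70.34/139.2 = 21.9 V.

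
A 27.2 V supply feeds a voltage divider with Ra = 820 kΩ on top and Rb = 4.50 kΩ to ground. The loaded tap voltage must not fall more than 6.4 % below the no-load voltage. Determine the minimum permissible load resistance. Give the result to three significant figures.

Output resistance R_th = Ra‖Rb = (820 × 4.50)/824.5 = 4.475 kΩ.
The fractional drop is R_th/(R_th + R_L); requiring this ≤ 0.0640 gives R_L ≥ R_th(1/0.0640 − 1) = 4.475 × 14.62 = 65.5 kΩ.

R_L(min) ≈ 65.5 kΩ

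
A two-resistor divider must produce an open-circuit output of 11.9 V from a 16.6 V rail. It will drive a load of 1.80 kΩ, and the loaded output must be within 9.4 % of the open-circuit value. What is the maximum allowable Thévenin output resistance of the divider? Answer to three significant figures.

Loading drop = R_th/(R_th + R_L) ≤ 0.0940, so R_th ≤ R_L · ε/(1−ε) = 1.80 kΩ × 0.0940/0.9060 = 187 Ω.

R_th ≤ 187 Ω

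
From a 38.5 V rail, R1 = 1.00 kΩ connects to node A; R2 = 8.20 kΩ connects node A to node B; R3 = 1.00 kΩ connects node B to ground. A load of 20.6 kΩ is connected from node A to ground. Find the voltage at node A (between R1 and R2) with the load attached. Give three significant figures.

Below node A the series string R2+R3 = 9.200 kΩ sits in parallel with the 20.6 kΩ load: 6.360 kΩ.
V_A = 38.5 × 6.360/(1.00 + 6.360) = 33.3 V.

V ≈ 33.3 V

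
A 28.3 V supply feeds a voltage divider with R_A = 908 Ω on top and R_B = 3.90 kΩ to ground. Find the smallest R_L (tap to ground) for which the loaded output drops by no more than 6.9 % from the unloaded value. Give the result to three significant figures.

R_L(min) ≈ 9.94 kΩ

Output resistance R_th = R_A‖R_B = (908 × 3900)/4808 = 736.5 Ω.
The fractional drop is R_th/(R_th + R_L); requiring this ≤ 0.0690 gives R_L ≥ R_th(1/0.0690 − 1) = 736.5 × 13.49 = 9.94 kΩ.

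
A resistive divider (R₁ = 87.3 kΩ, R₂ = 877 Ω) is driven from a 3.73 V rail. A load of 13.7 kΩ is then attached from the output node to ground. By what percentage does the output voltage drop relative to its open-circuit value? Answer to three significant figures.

The divider's output (Thévenin) resistance is R₁‖R₂ = 868.3 Ω.
Fractional drop under load = R_th/(R_th + R_L) = 868.3 / (868.3 + 13700) = 0.05960.
So the output falls by 5.96 %.

5.96 %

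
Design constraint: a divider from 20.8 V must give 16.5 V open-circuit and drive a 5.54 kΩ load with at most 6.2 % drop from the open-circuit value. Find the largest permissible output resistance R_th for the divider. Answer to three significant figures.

Loading drop = R_th/(R_th + R_L) ≤ 0.0620, so R_th ≤ R_L · ε/(1−ε) = 5.54 kΩ × 0.0620/0.9380 = 366 Ω.
(Any R1, R2 with R2/(R1+R2) = 0.793 and R1‖R2 ≤ 366 Ω will meet the spec.)

R_th ≤ 366 Ω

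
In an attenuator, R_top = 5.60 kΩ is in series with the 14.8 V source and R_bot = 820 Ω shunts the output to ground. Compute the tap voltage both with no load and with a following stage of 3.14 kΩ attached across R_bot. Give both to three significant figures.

Open-circuit: V = 14.8 × 820/(5600 + 820) = 1.89 V.
With the load, R_bot becomes R_bot‖R_L = 650.2 Ω, so V = 14.8 × 650.2/6250 = 1.54 V.

Unloaded: 1.89 V; loaded: 1.54 V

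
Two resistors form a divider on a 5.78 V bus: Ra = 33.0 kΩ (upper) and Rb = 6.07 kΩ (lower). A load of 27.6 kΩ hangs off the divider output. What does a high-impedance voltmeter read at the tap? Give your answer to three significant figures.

The load sits in parallel with Rb: Rb‖R_L = (6.07 × 27.6) / (6.07 + 27.6) = 4.976 kΩ.
V_out = 5.78 × 4.976 / (33.0 + 4.976) = 5.78 × 4.976/37.98 = 0.757 V.

V_out ≈ 0.757 V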